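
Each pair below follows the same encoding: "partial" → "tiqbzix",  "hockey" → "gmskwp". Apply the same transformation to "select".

bkmtma

The word is reversed, then every letter is shifted forward by 8.
Applying it to select: reverse → tceles; then shift: t+8=b, c+8=k, e+8=m, l+8=t, e+8=m, s+8=a.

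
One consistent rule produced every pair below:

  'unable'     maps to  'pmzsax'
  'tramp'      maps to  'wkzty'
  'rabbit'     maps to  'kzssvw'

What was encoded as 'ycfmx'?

phone

u(20)→p(15) and n(13)→m(12) fit y≡19x+25 (mod 26); the inverse of 19 mod 26 is 11. Treating letters as 0–25, the rule is x ↦ 19x + 25 (mod 26).
Decoding ycfmx: y(24)→11·(24−25)≡15=p; c(2)→11·(2−25)≡7=h; f(5)→11·(5−25)≡14=o; m(12)→11·(12−25)≡13=n; x(23)→11·(23−25)≡4=e (all mod 26).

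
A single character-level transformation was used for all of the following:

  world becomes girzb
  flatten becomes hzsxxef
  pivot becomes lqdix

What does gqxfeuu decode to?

witness

This is an affine cipher: with a=0,…,z=25, each position x becomes (3x+18) mod 26.
Reversing it on gqxfeuu: g(6)→9·(6−18)≡22=w; q(16)→9·(16−18)≡8=i; x(23)→9·(23−18)≡19=t; f(5)→9·(5−18)≡13=n; e(4)→9·(4−18)≡4=e; u(20)→9·(20−18)≡18=s; u(20)→9·(20−18)≡18=s (all mod 26).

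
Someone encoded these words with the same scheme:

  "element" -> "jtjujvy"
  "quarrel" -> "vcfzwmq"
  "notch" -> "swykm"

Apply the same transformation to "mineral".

A repeating key of period 2 is used — shifts +5, +8 over and over.
On mineral: m+5=r, i+8=q, n+5=s, e+8=m, r+5=w, a+8=i, l+5=q.

rqsmwiq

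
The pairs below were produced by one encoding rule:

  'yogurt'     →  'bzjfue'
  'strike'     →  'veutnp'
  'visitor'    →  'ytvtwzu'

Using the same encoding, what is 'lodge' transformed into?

ozgrh

Shifts by position in yogurt: pos 0: y→b (+3), pos 1: o→z (+11), pos 2: g→j (+3), pos 3: u→f (+11) — repeating every 2. A repeating key of period 2 is used — shifts +3, +11 over and over.
Applying it to lodge: l+3=o, o+11=z, d+3=g, g+11=r, e+3=h.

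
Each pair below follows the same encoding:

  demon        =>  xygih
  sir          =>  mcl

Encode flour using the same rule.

zfiol

Compare letters: d→x is +20, e→y is +20, m→g is +20 — a constant shift. Every letter moves 20 places later in the alphabet, wrapping around z→a.
Applying it to flour: f+20=z, l+20=f, o+20=i, u+20=o, r+20=l.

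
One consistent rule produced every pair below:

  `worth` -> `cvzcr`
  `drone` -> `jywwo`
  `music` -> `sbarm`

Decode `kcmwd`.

event

The shift increases by 1 at each position, starting from +6: 6, 7, 8, ….
Decoding kcmwd: k−6=e, c−7=v, m−8=e, w−9=n, d−10=t.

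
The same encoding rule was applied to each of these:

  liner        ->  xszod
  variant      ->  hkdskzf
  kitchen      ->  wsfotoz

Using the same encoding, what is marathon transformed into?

ykdkftyz

The shift depends on letter class: consonant l→x is +12, but vowel i→s is +10. Two shifts are in play — +10 for a/e/i/o/u, +12 for every other letter.
Applying it to marathon: m(cons)+12=y, a(vowel)+10=k, r(cons)+12=d, a(vowel)+10=k, t(cons)+12=f, h(cons)+12=t, o(vowel)+10=y, n(cons)+12=z.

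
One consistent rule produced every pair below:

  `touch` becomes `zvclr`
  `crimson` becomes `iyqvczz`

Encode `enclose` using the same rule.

Letter i (0-indexed) is shifted by i+6, so successive shifts are 6, 7, 8, ….
Applying it to enclose: e+6=k, n+7=u, c+8=k, l+9=u, o+10=y, s+11=d, e+12=q.

kukuydq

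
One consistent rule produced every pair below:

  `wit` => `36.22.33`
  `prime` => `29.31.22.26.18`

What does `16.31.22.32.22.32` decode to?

w is letter #23 and maps to 36: an offset of 13. Letters become their 1-based position plus 13 (so a→14, b→15, …).
Reversing it on 16.31.22.32.22.32: 16→(16−13)÷1=3=c, 31→(31−13)÷1=18=r, 22→(22−13)÷1=9=i, 32→(32−13)÷1=19=s, 22→(22−13)÷1=9=i, 32→(32−13)÷1=19=s.

crisis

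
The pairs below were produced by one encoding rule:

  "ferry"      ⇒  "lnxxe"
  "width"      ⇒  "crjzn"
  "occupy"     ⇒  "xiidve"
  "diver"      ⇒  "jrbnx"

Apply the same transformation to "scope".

Two shifts are in play — +9 for a/e/i/o/u, +6 for every other letter.
On scope: s(cons)+6=y, c(cons)+6=i, o(vowel)+9=x, p(cons)+6=v, e(vowel)+9=n.

yixvn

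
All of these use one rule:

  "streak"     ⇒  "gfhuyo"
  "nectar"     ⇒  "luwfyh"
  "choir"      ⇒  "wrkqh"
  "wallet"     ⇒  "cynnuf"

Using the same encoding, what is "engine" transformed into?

s(18)→g(6) and t(19)→f(5) fit y≡25x+24 (mod 26); the inverse of 25 mod 26 is 25. Each letter's alphabet position (a=0..z=25) is mapped through 25·x+24 mod 26 — an affine cipher.
For engine: e(4)→25·4+24≡20=u; n(13)→25·13+24≡11=l; g(6)→25·6+24≡18=s; i(8)→25·8+24≡16=q; n(13)→25·13+24≡11=l; e(4)→25·4+24≡20=u (all mod 26).

ulsqlu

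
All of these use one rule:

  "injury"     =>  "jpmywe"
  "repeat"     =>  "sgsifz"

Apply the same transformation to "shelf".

tjhpk

The shift increases by 1 at each position, starting from +1: 1, 2, 3, ….
For shelf: s+1=t, h+2=j, e+3=h, l+4=p, f+5=k.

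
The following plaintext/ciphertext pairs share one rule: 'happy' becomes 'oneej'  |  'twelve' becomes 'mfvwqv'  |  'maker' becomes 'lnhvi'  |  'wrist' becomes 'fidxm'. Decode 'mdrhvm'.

ticket

Each letter's alphabet position (a=0..z=25) is mapped through 15·x+13 mod 26 — an affine cipher.
Reversing it on mdrhvm: m(12)→7·(12−13)≡19=t; d(3)→7·(3−13)≡8=i; r(17)→7·(17−13)≡2=c; h(7)→7·(7−13)≡10=k; v(21)→7·(21−13)≡4=e; m(12)→7·(12−13)≡19=t (all mod 26).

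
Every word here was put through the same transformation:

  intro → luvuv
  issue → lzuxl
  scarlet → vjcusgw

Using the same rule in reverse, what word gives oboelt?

A repeating key of period 3 is used — shifts +3, +7, +2 over and over.
Undoing it on oboelt: o−3=l, b−7=u, o−2=m, e−3=b, l−7=e, t−2=r.

lumber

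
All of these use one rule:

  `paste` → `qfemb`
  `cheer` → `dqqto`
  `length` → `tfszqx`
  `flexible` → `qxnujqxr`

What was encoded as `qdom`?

acre

Read the word backwards and shift each letter +12.
Reversing it on qdom: shift back: q−12=e, d−12=r, o−12=c, m−12=a → erca; then reverse → acre.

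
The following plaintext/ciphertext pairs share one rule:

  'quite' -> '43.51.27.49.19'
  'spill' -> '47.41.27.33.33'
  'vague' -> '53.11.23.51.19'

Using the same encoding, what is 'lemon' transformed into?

33.19.35.39.37

Each letter becomes 2×(its alphabet position, a=1..z=26) + 9.
On lemon: l=12→33, e=5→19, m=13→35, o=15→39, n=14→37.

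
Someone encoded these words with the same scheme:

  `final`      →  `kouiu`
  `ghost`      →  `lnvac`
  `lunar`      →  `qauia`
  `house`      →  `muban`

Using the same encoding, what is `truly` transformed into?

The shift increases by 1 at each position, starting from +5: 5, 6, 7, ….
On truly: t+5=y, r+6=x, u+7=b, l+8=t, y+9=h.

yxbth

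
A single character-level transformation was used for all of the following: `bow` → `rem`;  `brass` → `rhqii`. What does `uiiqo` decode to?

essay

Compare letters: b→r is +16, o→e is +16, w→m is +16 — a constant shift. Every letter moves 16 places later in the alphabet, wrapping around z→a.
Decoding uiiqo: u−16=e, i−16=s, i−16=s, q−16=a, o−16=y.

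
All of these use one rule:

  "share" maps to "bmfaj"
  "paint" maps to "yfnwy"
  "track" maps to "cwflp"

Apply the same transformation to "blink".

kqnwp

Shifts by position in share: pos 0: s→b (+9), pos 1: h→m (+5), pos 2: a→f (+5), pos 3: r→a (+9), pos 4: e→j (+5) — repeating every 3. It's a Vigenère-style cipher with numeric key [9,5,5]: position i shifts by key[i mod 3].
Applying it to blink: b+9=k, l+5=q, i+5=n, n+9=w, k+5=p.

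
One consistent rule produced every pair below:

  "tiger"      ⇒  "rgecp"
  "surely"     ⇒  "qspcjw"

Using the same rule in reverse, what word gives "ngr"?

It's a constant shift of +24 (ROT24).
Reversing it on ngr: n−24=p, g−24=i, r−24=t.

pit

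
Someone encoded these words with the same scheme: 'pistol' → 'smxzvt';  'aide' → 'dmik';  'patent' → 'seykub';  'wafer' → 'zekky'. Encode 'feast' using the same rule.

In pistol: p→s is +3, i→m is +4, s→x is +5, t→z is +6 — the shift increases by 1 each position. Letter i (0-indexed) is shifted by i+3, so successive shifts are 3, 4, 5, ….
For feast: f+3=i, e+4=i, a+5=f, s+6=y, t+7=a.

iifya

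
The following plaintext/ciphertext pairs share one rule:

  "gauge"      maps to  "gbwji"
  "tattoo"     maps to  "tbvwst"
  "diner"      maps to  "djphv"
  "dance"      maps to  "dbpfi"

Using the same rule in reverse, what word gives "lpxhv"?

lover

In gauge: g→g is +0, a→b is +1, u→w is +2, g→j is +3 — the shift increases by 1 each position. Letter i (0-indexed) is shifted by i+0, so successive shifts are 0, 1, 2, ….
Decoding lpxhv: l−0=l, p−1=o, x−2=v, h−3=e, v−4=r.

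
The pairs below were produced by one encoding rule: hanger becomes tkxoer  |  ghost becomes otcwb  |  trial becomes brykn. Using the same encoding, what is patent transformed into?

h(7)→t(19) and a(0)→k(10) fit y≡5x+10 (mod 26); the inverse of 5 mod 26 is 21. This is an affine cipher: with a=0,…,z=25, each position x becomes (5x+10) mod 26.
On patent: p(15)→5·15+10≡7=h; a(0)→5·0+10≡10=k; t(19)→5·19+10≡1=b; e(4)→5·4+10≡4=e; n(13)→5·13+10≡23=x; t(19)→5·19+10≡1=b (all mod 26).

hkbexb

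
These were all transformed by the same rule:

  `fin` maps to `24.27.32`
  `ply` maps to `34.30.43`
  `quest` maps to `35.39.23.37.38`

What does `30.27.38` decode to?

lit

f is letter #6 and maps to 24: an offset of 18. Each letter is replaced by its alphabet position (a=1..z=26) + 18.
Decoding 30.27.38: 30→(30−18)÷1=12=l, 27→(27−18)÷1=9=i, 38→(38−18)÷1=20=t.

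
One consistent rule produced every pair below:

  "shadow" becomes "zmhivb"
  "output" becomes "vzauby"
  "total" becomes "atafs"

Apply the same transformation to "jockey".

qtjpld

Shifts by position in shadow: pos 0: s→z (+7), pos 1: h→m (+5), pos 2: a→h (+7), pos 3: d→i (+5) — repeating every 2. The shifts repeat in a cycle of length 2: positions 0,1,… shift by +7, +5, then the pattern repeats.
On jockey: j+7=q, o+5=t, c+7=j, k+5=p, e+7=l, y+5=d.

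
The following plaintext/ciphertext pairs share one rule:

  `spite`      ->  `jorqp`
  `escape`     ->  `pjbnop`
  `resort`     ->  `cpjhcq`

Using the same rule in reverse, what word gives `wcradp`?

This is an affine cipher: with a=0,…,z=25, each position x becomes (7x+13) mod 26.
Undoing it on wcradp: w(22)→15·(22−13)≡5=f; c(2)→15·(2−13)≡17=r; r(17)→15·(17−13)≡8=i; a(0)→15·(0−13)≡13=n; d(3)→15·(3−13)≡6=g; p(15)→15·(15−13)≡4=e (all mod 26).

fringe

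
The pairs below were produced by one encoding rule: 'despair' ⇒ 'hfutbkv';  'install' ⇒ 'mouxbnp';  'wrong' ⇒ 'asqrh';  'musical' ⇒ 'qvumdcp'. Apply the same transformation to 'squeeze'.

Shifts by position in despair: pos 0: d→h (+4), pos 1: e→f (+1), pos 2: s→u (+2), pos 3: p→t (+4), pos 4: a→b (+1), pos 5: i→k (+2) — repeating every 3. A repeating key of period 3 is used — shifts +4, +1, +2 over and over.
On squeeze: s+4=w, q+1=r, u+2=w, e+4=i, e+1=f, z+2=b, e+4=i.

wrwifbi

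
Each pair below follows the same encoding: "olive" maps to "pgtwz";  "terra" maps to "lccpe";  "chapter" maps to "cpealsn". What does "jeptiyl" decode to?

anxiety

The output letters match the input read backwards, each shifted +11: olive reversed is evilo. Two steps: reverse the string, then apply a Caesar shift of +11.
Reversing it on jeptiyl: shift back: j−11=y, e−11=t, p−11=e, t−11=i, i−11=x, y−11=n, l−11=a → yteixna; then reverse → anxiety.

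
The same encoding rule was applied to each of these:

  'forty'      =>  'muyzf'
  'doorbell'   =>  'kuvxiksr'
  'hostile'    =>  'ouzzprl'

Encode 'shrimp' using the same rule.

znyotv

A repeating key of period 2 is used — shifts +7, +6 over and over.
For shrimp: s+7=z, h+6=n, r+7=y, i+6=o, m+7=t, p+6=v.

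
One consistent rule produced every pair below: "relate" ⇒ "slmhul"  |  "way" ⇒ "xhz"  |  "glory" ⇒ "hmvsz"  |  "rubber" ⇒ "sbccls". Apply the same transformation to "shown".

tivxo

The shift depends on letter class: consonant r→s is +1, but vowel e→l is +7. Vowels shift forward by 7 and consonants shift forward by 1.
For shown: s(cons)+1=t, h(cons)+1=i, o(vowel)+7=v, w(cons)+1=x, n(cons)+1=o.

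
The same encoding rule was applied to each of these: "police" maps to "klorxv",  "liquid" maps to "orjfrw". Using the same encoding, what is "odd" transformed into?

lww

Each letter is replaced by its mirror in the alphabet: a↔z, b↔y, c↔x, and so on (the Atbash cipher).
Applying it to odd: o↔l, d↔w, d↔w.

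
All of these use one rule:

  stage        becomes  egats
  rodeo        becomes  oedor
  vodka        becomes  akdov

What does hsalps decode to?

The output letters match the input read backwards: stage reversed is egats. The word is simply reversed.
Decoding hsalps: then reverse → splash.

splash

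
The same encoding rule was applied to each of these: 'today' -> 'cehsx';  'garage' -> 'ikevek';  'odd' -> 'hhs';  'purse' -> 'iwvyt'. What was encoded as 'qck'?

The output letters match the input read backwards, each shifted +4: today reversed is yadot. Two steps: reverse the string, then apply a Caesar shift of +4.
Decoding qck: shift back: q−4=m, c−4=y, k−4=g → myg; then reverse → gym.

gym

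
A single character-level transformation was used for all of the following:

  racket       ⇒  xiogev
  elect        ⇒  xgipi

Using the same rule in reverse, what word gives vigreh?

dancer

Two steps: reverse the string, then apply a Caesar shift of +4.
Decoding vigreh: shift back: v−4=r, i−4=e, g−4=c, r−4=n, e−4=a, h−4=d → recnad; then reverse → dancer.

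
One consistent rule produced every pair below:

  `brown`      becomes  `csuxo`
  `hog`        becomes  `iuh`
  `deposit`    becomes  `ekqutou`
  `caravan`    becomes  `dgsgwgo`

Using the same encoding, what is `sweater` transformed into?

txkguks

Two shifts are in play — +6 for a/e/i/o/u, +1 for every other letter.
Applying it to sweater: s(cons)+1=t, w(cons)+1=x, e(vowel)+6=k, a(vowel)+6=g, t(cons)+1=u, e(vowel)+6=k, r(cons)+1=s.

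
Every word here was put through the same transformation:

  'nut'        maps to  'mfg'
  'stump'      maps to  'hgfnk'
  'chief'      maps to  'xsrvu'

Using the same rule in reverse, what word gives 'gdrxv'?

Letters are reflected about the middle of the alphabet (position → 25−position): Atbash.
Reversing it on gdrxv: g↔t, d↔w, r↔i, x↔c, v↔e.

twice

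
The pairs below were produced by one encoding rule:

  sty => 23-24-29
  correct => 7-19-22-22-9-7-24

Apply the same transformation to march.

s is letter #19 and maps to 23: an offset of 4. Letters become their 1-based position plus 4 (so a→5, b→6, …).
For march: m=13→17, a=1→5, r=18→22, c=3→7, h=8→12.

17-5-22-7-12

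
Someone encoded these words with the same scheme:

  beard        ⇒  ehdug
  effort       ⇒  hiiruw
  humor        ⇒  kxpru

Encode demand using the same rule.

It's a constant shift of +3 (ROT3).
On demand: d+3=g, e+3=h, m+3=p, a+3=d, n+3=q, d+3=g.

ghpdqg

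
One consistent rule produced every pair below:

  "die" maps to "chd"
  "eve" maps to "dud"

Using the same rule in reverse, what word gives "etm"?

fun

Every letter moves 25 places later in the alphabet, wrapping around z→a.
Undoing it on etm: e−25=f, t−25=u, m−25=n.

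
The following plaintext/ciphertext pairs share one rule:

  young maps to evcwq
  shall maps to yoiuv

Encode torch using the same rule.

zvzlr

In young: y→e is +6, o→v is +7, u→c is +8, n→w is +9 — the shift increases by 1 each position. Each letter shifts forward by (position + 6), i.e. 6, 7, 8, … — the shift grows by one for each successive letter.
On torch: t+6=z, o+7=v, r+8=z, c+9=l, h+10=r.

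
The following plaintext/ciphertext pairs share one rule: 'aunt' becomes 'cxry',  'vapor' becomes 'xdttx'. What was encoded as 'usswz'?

In aunt: a→c is +2, u→x is +3, n→r is +4, t→y is +5 — the shift increases by 1 each position. The shift increases by 1 at each position, starting from +2: 2, 3, 4, ….
Reversing it on usswz: u−2=s, s−3=p, s−4=o, w−5=r, z−6=t.

sport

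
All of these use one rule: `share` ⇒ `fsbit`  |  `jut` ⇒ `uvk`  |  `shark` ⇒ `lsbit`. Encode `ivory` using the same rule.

The output letters match the input read backwards, each shifted +1: share reversed is erahs. The word is reversed, then every letter is shifted forward by 1.
For ivory: reverse → yrovi; then shift: y+1=z, r+1=s, o+1=p, v+1=w, i+1=j.

zspwj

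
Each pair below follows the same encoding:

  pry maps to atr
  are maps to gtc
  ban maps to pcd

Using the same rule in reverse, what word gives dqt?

rob

The output letters match the input read backwards, each shifted +2: pry reversed is yrp. Read the word backwards and shift each letter +2.
Undoing it on dqt: shift back: d−2=b, q−2=o, t−2=r → bor; then reverse → rob.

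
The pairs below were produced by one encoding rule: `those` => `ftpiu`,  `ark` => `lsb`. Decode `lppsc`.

The output letters match the input read backwards, each shifted +1: those reversed is esoht. Two steps: reverse the string, then apply a Caesar shift of +1.
Undoing it on lppsc: shift back: l−1=k, p−1=o, p−1=o, s−1=r, c−1=b → koorb; then reverse → brook.

brook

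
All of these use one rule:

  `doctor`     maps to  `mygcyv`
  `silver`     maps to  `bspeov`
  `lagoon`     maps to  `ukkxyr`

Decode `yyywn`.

pound

Shifts by position in doctor: pos 0: d→m (+9), pos 1: o→y (+10), pos 2: c→g (+4), pos 3: t→c (+9), pos 4: o→y (+10), pos 5: r→v (+4) — repeating every 3. The shifts repeat in a cycle of length 3: positions 0,1,… shift by +9, +10, +4, then the pattern repeats.
Undoing it on yyywn: y−9=p, y−10=o, y−4=u, w−9=n, n−10=d.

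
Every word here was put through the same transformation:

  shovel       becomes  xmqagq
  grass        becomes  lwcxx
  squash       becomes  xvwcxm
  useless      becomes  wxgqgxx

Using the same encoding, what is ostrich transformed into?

The shift depends on letter class: consonant s→x is +5, but vowel o→q is +2. The rule splits by letter class: vowels +2, consonants +5.
On ostrich: o(vowel)+2=q, s(cons)+5=x, t(cons)+5=y, r(cons)+5=w, i(vowel)+2=k, c(cons)+5=h, h(cons)+5=m.

qxywkhm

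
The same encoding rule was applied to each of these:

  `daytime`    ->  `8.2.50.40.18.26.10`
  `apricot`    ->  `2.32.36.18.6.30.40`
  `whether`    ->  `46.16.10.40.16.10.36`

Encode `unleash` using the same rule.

d(#4)→8 and a(#1)→2: differences scale by 2, so n = 2·pos + 0. The formula is n = 2×(alphabet index, a=1).
Applying it to unleash: u=21→42, n=14→28, l=12→24, e=5→10, a=1→2, s=19→38, h=8→16.

42.28.24.10.2.38.16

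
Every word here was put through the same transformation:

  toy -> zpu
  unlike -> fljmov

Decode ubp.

The output letters match the input read backwards, each shifted +1: toy reversed is yot. Two steps: reverse the string, then apply a Caesar shift of +1.
Undoing it on ubp: shift back: u−1=t, b−1=a, p−1=o → tao; then reverse → oat.

oat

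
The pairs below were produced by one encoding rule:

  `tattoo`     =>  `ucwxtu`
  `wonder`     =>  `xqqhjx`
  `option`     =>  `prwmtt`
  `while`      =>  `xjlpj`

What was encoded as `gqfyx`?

focus

In tattoo: t→u is +1, a→c is +2, t→w is +3, t→x is +4 — the shift increases by 1 each position. Each letter shifts forward by (position + 1), i.e. 1, 2, 3, … — the shift grows by one for each successive letter.
Decoding gqfyx: g−1=f, q−2=o, f−3=c, y−4=u, x−5=s.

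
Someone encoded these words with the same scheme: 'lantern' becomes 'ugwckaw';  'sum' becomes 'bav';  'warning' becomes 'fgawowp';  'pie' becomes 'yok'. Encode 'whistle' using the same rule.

fqobcuk

The shift depends on letter class: consonant l→u is +9, but vowel a→g is +6. The rule splits by letter class: vowels +6, consonants +9.
On whistle: w(cons)+9=f, h(cons)+9=q, i(vowel)+6=o, s(cons)+9=b, t(cons)+9=c, l(cons)+9=u, e(vowel)+6=k.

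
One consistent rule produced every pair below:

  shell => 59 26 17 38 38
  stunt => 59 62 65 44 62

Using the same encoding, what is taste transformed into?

s(#19)→59 and h(#8)→26: differences scale by 3, so n = 3·pos + 2. With a=1..z=26, the number is 3·pos + 2.
Applying it to taste: t=20→62, a=1→5, s=19→59, t=20→62, e=5→17.

62 5 59 62 17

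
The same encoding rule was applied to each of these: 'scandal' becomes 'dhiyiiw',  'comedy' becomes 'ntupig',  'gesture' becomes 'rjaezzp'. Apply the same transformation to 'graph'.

Shifts by position in scandal: pos 0: s→d (+11), pos 1: c→h (+5), pos 2: a→i (+8), pos 3: n→y (+11), pos 4: d→i (+5), pos 5: a→i (+8) — repeating every 3. It's a Vigenère-style cipher with numeric key [11,5,8]: position i shifts by key[i mod 3].
On graph: g+11=r, r+5=w, a+8=i, p+11=a, h+5=m.

rwiam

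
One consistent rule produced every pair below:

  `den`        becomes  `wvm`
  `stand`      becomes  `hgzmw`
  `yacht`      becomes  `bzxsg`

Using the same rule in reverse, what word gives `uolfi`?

flour

Each pair mirrors across the alphabet (d↔w, e↔v, n↔m): positions sum to 25. This is the alphabet-reversal cipher (Atbash): a becomes z, b becomes y, etc.
Decoding uolfi: u↔f, o↔l, l↔o, f↔u, i↔r.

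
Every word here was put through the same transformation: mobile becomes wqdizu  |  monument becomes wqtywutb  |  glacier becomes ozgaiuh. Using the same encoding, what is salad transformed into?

m(12)→w(22) and o(14)→q(16) fit y≡23x+6 (mod 26); the inverse of 23 mod 26 is 17. Treating letters as 0–25, the rule is x ↦ 23x + 6 (mod 26).
On salad: s(18)→23·18+6≡4=e; a(0)→23·0+6≡6=g; l(11)→23·11+6≡25=z; a(0)→23·0+6≡6=g; d(3)→23·3+6≡23=x (all mod 26).

egzgx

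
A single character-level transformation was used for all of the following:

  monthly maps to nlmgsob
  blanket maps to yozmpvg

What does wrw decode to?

did

Each pair mirrors across the alphabet (m↔n, o↔l, n↔m): positions sum to 25. Letters are reflected about the middle of the alphabet (position → 25−position): Atbash.
Decoding wrw: w↔d, r↔i, w↔d.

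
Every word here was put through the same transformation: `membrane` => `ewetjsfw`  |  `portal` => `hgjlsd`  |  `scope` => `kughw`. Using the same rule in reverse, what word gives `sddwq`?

Compare letters: m→e is +18, e→w is +18, m→e is +18 — a constant shift. It's a constant shift of +18 (ROT18).
Reversing it on sddwq: s−18=a, d−18=l, d−18=l, w−18=e, q−18=y.

alley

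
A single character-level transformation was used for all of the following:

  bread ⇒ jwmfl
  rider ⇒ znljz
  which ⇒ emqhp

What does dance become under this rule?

lfvhm

It's a Vigenère-style cipher with numeric key [8,5]: position i shifts by key[i mod 2].
For dance: d+8=l, a+5=f, n+8=v, c+5=h, e+8=m.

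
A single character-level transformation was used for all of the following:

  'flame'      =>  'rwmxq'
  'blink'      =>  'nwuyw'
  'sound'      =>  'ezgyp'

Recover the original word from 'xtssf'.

Shifts by position in flame: pos 0: f→r (+12), pos 1: l→w (+11), pos 2: a→m (+12), pos 3: m→x (+11) — repeating every 2. A repeating key of period 2 is used — shifts +12, +11 over and over.
Decoding xtssf: x−12=l, t−11=i, s−12=g, s−11=h, f−12=t.

light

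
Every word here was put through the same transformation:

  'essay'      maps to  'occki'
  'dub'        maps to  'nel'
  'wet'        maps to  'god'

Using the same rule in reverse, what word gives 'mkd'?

cat

Compare letters: e→o is +10, s→c is +10, s→c is +10 — a constant shift. Each letter is shifted forward by 10 in the alphabet (a Caesar shift of +10).
Reversing it on mkd: m−10=c, k−10=a, d−10=t.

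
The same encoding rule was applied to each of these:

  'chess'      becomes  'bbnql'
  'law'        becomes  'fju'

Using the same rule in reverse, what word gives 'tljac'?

track

Read the word backwards and shift each letter +9.
Decoding tljac: shift back: t−9=k, l−9=c, j−9=a, a−9=r, c−9=t → kcart; then reverse → track.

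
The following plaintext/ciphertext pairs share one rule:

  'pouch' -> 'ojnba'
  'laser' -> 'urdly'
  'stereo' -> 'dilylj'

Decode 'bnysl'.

curve

Each letter's alphabet position (a=0..z=25) is mapped through 5·x+17 mod 26 — an affine cipher.
Reversing it on bnysl: b(1)→21·(1−17)≡2=c; n(13)→21·(13−17)≡20=u; y(24)→21·(24−17)≡17=r; s(18)→21·(18−17)≡21=v; l(11)→21·(11−17)≡4=e (all mod 26).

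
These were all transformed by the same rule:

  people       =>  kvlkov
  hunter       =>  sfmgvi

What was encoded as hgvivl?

stereo

Letters are reflected about the middle of the alphabet (position → 25−position): Atbash.
Reversing it on hgvivl: h↔s, g↔t, v↔e, i↔r, v↔e, l↔o.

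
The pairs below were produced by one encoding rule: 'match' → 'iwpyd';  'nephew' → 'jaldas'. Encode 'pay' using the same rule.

Compare letters: m→i is +22, a→w is +22, t→p is +22 — a constant shift. Every letter moves 22 places later in the alphabet, wrapping around z→a.
On pay: p+22=l, a+22=w, y+22=u.

lwu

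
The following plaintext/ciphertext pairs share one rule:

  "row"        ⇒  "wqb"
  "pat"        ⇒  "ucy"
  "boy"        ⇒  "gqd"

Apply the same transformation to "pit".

The shift depends on letter class: consonant r→w is +5, but vowel o→q is +2. Vowels shift forward by 2 and consonants shift forward by 5.
For pit: p(cons)+5=u, i(vowel)+2=k, t(cons)+5=y.

uky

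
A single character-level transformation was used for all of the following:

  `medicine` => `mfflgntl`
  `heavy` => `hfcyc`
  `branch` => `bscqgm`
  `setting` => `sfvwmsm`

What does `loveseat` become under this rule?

Each letter shifts forward by its position index (0, 1, 2, …) — the shift grows by one for each successive letter.
On loveseat: l+0=l, o+1=p, v+2=x, e+3=h, s+4=w, e+5=j, a+6=g, t+7=a.

lpxhwjga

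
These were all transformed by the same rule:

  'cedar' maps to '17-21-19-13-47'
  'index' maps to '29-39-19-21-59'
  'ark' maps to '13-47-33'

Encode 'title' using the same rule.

51-29-51-35-21

The formula is n = 2×(alphabet index, a=1) + 11.
On title: t=20→51, i=9→29, t=20→51, l=12→35, e=5→21.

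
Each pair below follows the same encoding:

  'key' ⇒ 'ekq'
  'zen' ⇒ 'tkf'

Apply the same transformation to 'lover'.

The output letters match the input read backwards, each shifted +6: key reversed is yek. The word is reversed, then every letter is shifted forward by 6.
On lover: reverse → revol; then shift: r+6=x, e+6=k, v+6=b, o+6=u, l+6=r.

xkbur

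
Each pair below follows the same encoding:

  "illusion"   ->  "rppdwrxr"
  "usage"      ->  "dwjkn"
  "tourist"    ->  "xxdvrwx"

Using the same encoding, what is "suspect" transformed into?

wdwtngx

The shift depends on letter class: consonant l→p is +4, but vowel i→r is +9. Two shifts are in play — +9 for a/e/i/o/u, +4 for every other letter.
On suspect: s(cons)+4=w, u(vowel)+9=d, s(cons)+4=w, p(cons)+4=t, e(vowel)+9=n, c(cons)+4=g, t(cons)+4=x.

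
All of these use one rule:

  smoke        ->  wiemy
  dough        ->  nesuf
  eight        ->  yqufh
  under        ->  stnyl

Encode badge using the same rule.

s(18)→w(22) and m(12)→i(8) fit y≡11x+6 (mod 26); the inverse of 11 mod 26 is 19. Treating letters as 0–25, the rule is x ↦ 11x + 6 (mod 26).
On badge: b(1)→11·1+6≡17=r; a(0)→11·0+6≡6=g; d(3)→11·3+6≡13=n; g(6)→11·6+6≡20=u; e(4)→11·4+6≡24=y (all mod 26).

rgnuy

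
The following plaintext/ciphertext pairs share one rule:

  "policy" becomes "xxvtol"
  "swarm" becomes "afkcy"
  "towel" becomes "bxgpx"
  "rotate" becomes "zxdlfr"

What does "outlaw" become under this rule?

wddwmj

Each letter shifts forward by (position + 8), i.e. 8, 9, 10, … — the shift grows by one for each successive letter.
Applying it to outlaw: o+8=w, u+9=d, t+10=d, l+11=w, a+12=m, w+13=j.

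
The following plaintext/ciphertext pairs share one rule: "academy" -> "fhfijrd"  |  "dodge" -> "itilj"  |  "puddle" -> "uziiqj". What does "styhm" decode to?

notch

Compare letters: a→f is +5, c→h is +5, a→f is +5 — a constant shift. This is a Caesar cipher with shift 5.
Decoding styhm: s−5=n, t−5=o, y−5=t, h−5=c, m−5=h.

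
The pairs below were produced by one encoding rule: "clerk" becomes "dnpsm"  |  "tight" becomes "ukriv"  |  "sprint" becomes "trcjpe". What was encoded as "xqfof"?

It's a Vigenère-style cipher with numeric key [1,2,11]: position i shifts by key[i mod 3].
Reversing it on xqfof: x−1=w, q−2=o, f−11=u, o−1=n, f−2=d.

wound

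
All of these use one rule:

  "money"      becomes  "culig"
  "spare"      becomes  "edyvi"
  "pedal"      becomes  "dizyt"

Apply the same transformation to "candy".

m(12)→c(2) and o(14)→u(20) fit y≡9x+24 (mod 26); the inverse of 9 mod 26 is 3. This is an affine cipher: with a=0,…,z=25, each position x becomes (9x+24) mod 26.
For candy: c(2)→9·2+24≡16=q; a(0)→9·0+24≡24=y; n(13)→9·13+24≡11=l; d(3)→9·3+24≡25=z; y(24)→9·24+24≡6=g (all mod 26).

qylzg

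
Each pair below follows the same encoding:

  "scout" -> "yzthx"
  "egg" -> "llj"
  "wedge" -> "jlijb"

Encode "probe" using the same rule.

The word is reversed, then every letter is shifted forward by 5.
Applying it to probe: reverse → eborp; then shift: e+5=j, b+5=g, o+5=t, r+5=w, p+5=u.

jgtwu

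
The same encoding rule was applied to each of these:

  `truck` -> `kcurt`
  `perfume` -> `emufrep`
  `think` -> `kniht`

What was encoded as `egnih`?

The output letters match the input read backwards: truck reversed is kcurt. The word is simply reversed.
Undoing it on egnih: then reverse → hinge.

hinge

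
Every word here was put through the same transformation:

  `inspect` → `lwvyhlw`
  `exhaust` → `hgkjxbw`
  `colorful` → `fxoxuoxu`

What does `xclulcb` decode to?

utility

It's a Vigenère-style cipher with numeric key [3,9]: position i shifts by key[i mod 2].
Decoding xclulcb: x−3=u, c−9=t, l−3=i, u−9=l, l−3=i, c−9=t, b−3=y.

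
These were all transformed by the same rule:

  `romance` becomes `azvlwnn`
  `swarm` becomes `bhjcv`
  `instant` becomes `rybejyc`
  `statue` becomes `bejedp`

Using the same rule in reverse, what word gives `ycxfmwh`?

proudly

Shifts by position in romance: pos 0: r→a (+9), pos 1: o→z (+11), pos 2: m→v (+9), pos 3: a→l (+11) — repeating every 2. It's a Vigenère-style cipher with numeric key [9,11]: position i shifts by key[i mod 2].
Undoing it on ycxfmwh: y−9=p, c−11=r, x−9=o, f−11=u, m−9=d, w−11=l, h−9=y.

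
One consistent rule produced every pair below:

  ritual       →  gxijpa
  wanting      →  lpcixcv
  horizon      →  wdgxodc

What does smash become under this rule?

hbphw

It's a constant shift of +15 (ROT15).
On smash: s+15=h, m+15=b, a+15=p, s+15=h, h+15=w.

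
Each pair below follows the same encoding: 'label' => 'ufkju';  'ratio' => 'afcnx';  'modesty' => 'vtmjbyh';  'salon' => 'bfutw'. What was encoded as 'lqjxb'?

class

Shifts by position in label: pos 0: l→u (+9), pos 1: a→f (+5), pos 2: b→k (+9), pos 3: e→j (+5) — repeating every 2. It's a Vigenère-style cipher with numeric key [9,5]: position i shifts by key[i mod 2].
Undoing it on lqjxb: l−9=c, q−5=l, j−9=a, x−5=s, b−9=s.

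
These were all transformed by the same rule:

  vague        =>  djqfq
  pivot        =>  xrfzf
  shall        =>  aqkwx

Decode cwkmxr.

unable

In vague: v→d is +8, a→j is +9, g→q is +10, u→f is +11 — the shift increases by 1 each position. Each letter shifts forward by (position + 8), i.e. 8, 9, 10, … — the shift grows by one for each successive letter.
Decoding cwkmxr: c−8=u, w−9=n, k−10=a, m−11=b, x−12=l, r−13=e.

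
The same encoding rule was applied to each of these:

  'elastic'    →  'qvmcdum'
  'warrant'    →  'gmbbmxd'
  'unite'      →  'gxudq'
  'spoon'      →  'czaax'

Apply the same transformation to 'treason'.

dbqmcax

Two shifts are in play — +12 for a/e/i/o/u, +10 for every other letter.
For treason: t(cons)+10=d, r(cons)+10=b, e(vowel)+12=q, a(vowel)+12=m, s(cons)+10=c, o(vowel)+12=a, n(cons)+10=x.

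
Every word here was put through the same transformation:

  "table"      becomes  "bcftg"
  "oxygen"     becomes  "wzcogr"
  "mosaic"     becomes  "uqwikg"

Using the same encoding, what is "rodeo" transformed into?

Shifts by position in table: pos 0: t→b (+8), pos 1: a→c (+2), pos 2: b→f (+4), pos 3: l→t (+8), pos 4: e→g (+2) — repeating every 3. A repeating key of period 3 is used — shifts +8, +2, +4 over and over.
Applying it to rodeo: r+8=z, o+2=q, d+4=h, e+8=m, o+2=q.

zqhmq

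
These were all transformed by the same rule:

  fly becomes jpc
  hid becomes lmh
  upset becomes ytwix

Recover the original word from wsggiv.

soccer

Compare letters: f→j is +4, l→p is +4, y→c is +4 — a constant shift. Every letter moves 4 places later in the alphabet, wrapping around z→a.
Reversing it on wsggiv: w−4=s, s−4=o, g−4=c, g−4=c, i−4=e, v−4=r.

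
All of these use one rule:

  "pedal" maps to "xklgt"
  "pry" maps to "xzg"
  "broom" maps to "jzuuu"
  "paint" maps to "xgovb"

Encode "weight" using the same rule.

ekoopb

The shift depends on letter class: consonant p→x is +8, but vowel e→k is +6. Two shifts are in play — +6 for a/e/i/o/u, +8 for every other letter.
For weight: w(cons)+8=e, e(vowel)+6=k, i(vowel)+6=o, g(cons)+8=o, h(cons)+8=p, t(cons)+8=b.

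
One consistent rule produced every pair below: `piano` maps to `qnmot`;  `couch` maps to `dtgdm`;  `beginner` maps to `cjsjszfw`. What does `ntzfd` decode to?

Shifts by position in piano: pos 0: p→q (+1), pos 1: i→n (+5), pos 2: a→m (+12), pos 3: n→o (+1), pos 4: o→t (+5) — repeating every 3. The shifts repeat in a cycle of length 3: positions 0,1,… shift by +1, +5, +12, then the pattern repeats.
Reversing it on ntzfd: n−1=m, t−5=o, z−12=n, f−1=e, d−5=y.

money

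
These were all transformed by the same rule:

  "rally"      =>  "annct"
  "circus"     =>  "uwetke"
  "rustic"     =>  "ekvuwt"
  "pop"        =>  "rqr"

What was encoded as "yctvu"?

straw

The output letters match the input read backwards, each shifted +2: rally reversed is yllar. The word is reversed, then every letter is shifted forward by 2.
Reversing it on yctvu: shift back: y−2=w, c−2=a, t−2=r, v−2=t, u−2=s → warts; then reverse → straw.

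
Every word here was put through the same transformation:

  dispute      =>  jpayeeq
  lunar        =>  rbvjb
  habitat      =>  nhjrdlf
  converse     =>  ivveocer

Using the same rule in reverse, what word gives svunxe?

In dispute: d→j is +6, i→p is +7, s→a is +8, p→y is +9 — the shift increases by 1 each position. The shift increases by 1 at each position, starting from +6: 6, 7, 8, ….
Decoding svunxe: s−6=m, v−7=o, u−8=m, n−9=e, x−10=n, e−11=t.

moment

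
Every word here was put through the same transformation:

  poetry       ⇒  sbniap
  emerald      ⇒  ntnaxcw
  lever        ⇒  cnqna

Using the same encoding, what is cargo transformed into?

p(15)→s(18) and o(14)→b(1) fit y≡17x+23 (mod 26); the inverse of 17 mod 26 is 23. Each letter's alphabet position (a=0..z=25) is mapped through 17·x+23 mod 26 — an affine cipher.
Applying it to cargo: c(2)→17·2+23≡5=f; a(0)→17·0+23≡23=x; r(17)→17·17+23≡0=a; g(6)→17·6+23≡21=v; o(14)→17·14+23≡1=b (all mod 26).

fxavb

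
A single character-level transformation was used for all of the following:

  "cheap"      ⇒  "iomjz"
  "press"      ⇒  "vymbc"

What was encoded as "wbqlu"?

In cheap: c→i is +6, h→o is +7, e→m is +8, a→j is +9 — the shift increases by 1 each position. Each letter shifts forward by (position + 6), i.e. 6, 7, 8, … — the shift grows by one for each successive letter.
Decoding wbqlu: w−6=q, b−7=u, q−8=i, l−9=c, u−10=k.

quick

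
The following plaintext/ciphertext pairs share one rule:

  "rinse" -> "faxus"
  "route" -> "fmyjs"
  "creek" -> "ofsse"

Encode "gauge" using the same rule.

r(17)→f(5) and i(8)→a(0) fit y≡15x+10 (mod 26); the inverse of 15 mod 26 is 7. Each letter's alphabet position (a=0..z=25) is mapped through 15·x+10 mod 26 — an affine cipher.
For gauge: g(6)→15·6+10≡22=w; a(0)→15·0+10≡10=k; u(20)→15·20+10≡24=y; g(6)→15·6+10≡22=w; e(4)→15·4+10≡18=s (all mod 26).

wkyws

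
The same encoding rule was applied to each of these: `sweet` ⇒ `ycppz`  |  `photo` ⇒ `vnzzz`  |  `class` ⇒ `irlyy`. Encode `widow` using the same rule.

The shift depends on letter class: consonant s→y is +6, but vowel e→p is +11. Two shifts are in play — +11 for a/e/i/o/u, +6 for every other letter.
For widow: w(cons)+6=c, i(vowel)+11=t, d(cons)+6=j, o(vowel)+11=z, w(cons)+6=c.

ctjzc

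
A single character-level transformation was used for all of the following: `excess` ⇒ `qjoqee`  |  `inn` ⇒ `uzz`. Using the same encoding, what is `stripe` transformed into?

Each letter is shifted forward by 12 in the alphabet (a Caesar shift of +12).
Applying it to stripe: s+12=e, t+12=f, r+12=d, i+12=u, p+12=b, e+12=q.

efdubq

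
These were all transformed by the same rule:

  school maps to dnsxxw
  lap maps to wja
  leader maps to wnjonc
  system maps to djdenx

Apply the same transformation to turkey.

Vowels shift forward by 9 and consonants shift forward by 11.
For turkey: t(cons)+11=e, u(vowel)+9=d, r(cons)+11=c, k(cons)+11=v, e(vowel)+9=n, y(cons)+11=j.

edcvnj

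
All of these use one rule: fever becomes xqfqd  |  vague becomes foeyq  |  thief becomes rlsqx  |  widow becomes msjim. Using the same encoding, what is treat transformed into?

f(5)→x(23) and e(4)→q(16) fit y≡7x+14 (mod 26); the inverse of 7 mod 26 is 15. Treating letters as 0–25, the rule is x ↦ 7x + 14 (mod 26).
On treat: t(19)→7·19+14≡17=r; r(17)→7·17+14≡3=d; e(4)→7·4+14≡16=q; a(0)→7·0+14≡14=o; t(19)→7·19+14≡17=r (all mod 26).

rdqor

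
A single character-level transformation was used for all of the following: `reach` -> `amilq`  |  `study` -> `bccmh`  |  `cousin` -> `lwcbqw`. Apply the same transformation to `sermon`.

The rule splits by letter class: vowels +8, consonants +9.
On sermon: s(cons)+9=b, e(vowel)+8=m, r(cons)+9=a, m(cons)+9=v, o(vowel)+8=w, n(cons)+9=w.

bmavww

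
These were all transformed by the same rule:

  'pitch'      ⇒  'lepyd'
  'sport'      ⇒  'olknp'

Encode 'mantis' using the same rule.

iwjpeo

Compare letters: p→l is +22, i→e is +22, t→p is +22 — a constant shift. Every letter moves 22 places later in the alphabet, wrapping around z→a.
Applying it to mantis: m+22=i, a+22=w, n+22=j, t+22=p, i+22=e, s+22=o.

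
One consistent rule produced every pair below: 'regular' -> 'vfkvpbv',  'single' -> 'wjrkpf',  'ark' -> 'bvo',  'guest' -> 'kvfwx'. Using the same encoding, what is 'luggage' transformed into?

Two shifts are in play — +1 for a/e/i/o/u, +4 for every other letter.
Applying it to luggage: l(cons)+4=p, u(vowel)+1=v, g(cons)+4=k, g(cons)+4=k, a(vowel)+1=b, g(cons)+4=k, e(vowel)+1=f.

pvkkbkf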